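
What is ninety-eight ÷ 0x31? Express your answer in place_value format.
Convert ninety-eight (English words) → 98 (decimal)
Convert 0x31 (hexadecimal) → 3×16 + 1 = 49 (decimal)
Compute 98 ÷ 49 = 2
Convert 2 (decimal) → 2 ones (place-value notation)
2 ones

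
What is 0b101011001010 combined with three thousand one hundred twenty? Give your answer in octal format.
Convert 0b101011001010 (binary) → 2048 + 512 + 128 + 64 + 8 + 2 = 2762 (decimal)
Convert three thousand one hundred twenty (English words) → 3×1000 + 1×100 + 20 = 3120 (decimal)
Compute 2762 + 3120 = 5882
Convert 5882 (decimal) → 5882 = 1×4096 + 3×512 + 3×64 + 7×8 + 2 → 0o13372 (octal)
0o13372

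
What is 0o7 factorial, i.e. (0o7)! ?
Convert 0o7 (octal) → 7 (decimal)
Compute 7! = 5040
5040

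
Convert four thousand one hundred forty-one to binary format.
Convert four thousand one hundred forty-one (English words) → 4×1000 + 1×100 + 41 = 4141 (decimal)
Convert 4141 (decimal) → 4141 = 4096 + 32 + 8 + 4 + 1 → 0b1000000101101 (binary)
0b1000000101101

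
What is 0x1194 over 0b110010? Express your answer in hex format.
Convert 0x1194 (hexadecimal) → 1×4096 + 1×256 + 9×16 + 4 = 4500 (decimal)
Convert 0b110010 (binary) → 32 + 16 + 2 = 50 (decimal)
Compute 4500 ÷ 50 = 90
Convert 90 (decimal) → 90 = 5×16 + 10 → 0x5A (hexadecimal)
0x5A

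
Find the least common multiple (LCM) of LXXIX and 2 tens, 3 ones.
Convert LXXIX (Roman numeral) → 50 + 10 + 10 + 9 = 79 (decimal)
Convert 2 tens, 3 ones (place-value notation) → 2×10 + 3 = 23 (decimal)
Compute lcm(79, 23) = 1817
1817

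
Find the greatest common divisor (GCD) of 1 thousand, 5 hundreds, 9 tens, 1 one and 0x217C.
Convert 1 thousand, 5 hundreds, 9 tens, 1 one (place-value notation) → 1×1000 + 5×100 + 9×10 + 1 = 1591 (decimal)
Convert 0x217C (hexadecimal) → 2×4096 + 1×256 + 7×16 + 12 = 8572 (decimal)
Compute gcd(1591, 8572) = 1
1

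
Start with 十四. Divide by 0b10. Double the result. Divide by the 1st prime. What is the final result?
Convert 十四 (Chinese numeral) → 1×10 + 4 = 14 (decimal)
Start: 14
Convert 0b10 (binary) → 2 (decimal)
14 ÷ 2 = 7
7 × 2 = 14
Convert the 1st prime (prime index) → 2 (decimal)
14 ÷ 2 = 7
7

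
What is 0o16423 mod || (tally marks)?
Convert 0o16423 (octal) → 1×4096 + 6×512 + 4×64 + 2×8 + 3 = 7443 (decimal)
Convert || (tally marks) → 2 (decimal)
Compute 7443 mod 2 = 1
1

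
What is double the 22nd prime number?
The 22nd prime number = 79
Compute 79 × 2 = 158
158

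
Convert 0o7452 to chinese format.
Convert 0o7452 (octal) → 7×512 + 4×64 + 5×8 + 2 = 3882 (decimal)
Convert 3882 (decimal) → 3882 = 3×1000 + 8×100 + 8×10 + 2 → 三千八百八十二 (Chinese numeral)
三千八百八十二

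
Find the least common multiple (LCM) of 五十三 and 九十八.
Convert 五十三 (Chinese numeral) → 5×10 + 3 = 53 (decimal)
Convert 九十八 (Chinese numeral) → 9×10 + 8 = 98 (decimal)
Compute lcm(53, 98) = 5194
5194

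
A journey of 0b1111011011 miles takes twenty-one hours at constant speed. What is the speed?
Convert 0b1111011011 (binary) → 512 + 256 + 128 + 64 + 16 + 8 + 2 + 1 = 987 (decimal)
Convert twenty-one (English words) → 21 (decimal)
Compute 987 ÷ 21 = 47
47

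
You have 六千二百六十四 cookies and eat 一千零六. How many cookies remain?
Convert 六千二百六十四 (Chinese numeral) → 6×1000 + 2×100 + 6×10 + 4 = 6264 (decimal)
Convert 一千零六 (Chinese numeral) → 1×1000 + 6 = 1006 (decimal)
Compute 6264 - 1006 = 5258
5258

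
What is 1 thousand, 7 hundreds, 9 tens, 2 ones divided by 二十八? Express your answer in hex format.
Convert 1 thousand, 7 hundreds, 9 tens, 2 ones (place-value notation) → 1×1000 + 7×100 + 9×10 + 2 = 1792 (decimal)
Convert 二十八 (Chinese numeral) → 2×10 + 8 = 28 (decimal)
Compute 1792 ÷ 28 = 64
Convert 64 (decimal) → 64 = 4×16 → 0x40 (hexadecimal)
0x40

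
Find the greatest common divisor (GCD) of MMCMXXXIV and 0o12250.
Convert MMCMXXXIV (Roman numeral) → 1000 + 1000 + 900 + 10 + 10 + 10 + 4 = 2934 (decimal)
Convert 0o12250 (octal) → 1×4096 + 2×512 + 2×64 + 5×8 = 5288 (decimal)
Compute gcd(2934, 5288) = 2
2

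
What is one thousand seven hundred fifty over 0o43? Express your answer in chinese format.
Convert one thousand seven hundred fifty (English words) → 1×1000 + 7×100 + 50 = 1750 (decimal)
Convert 0o43 (octal) → 4×8 + 3 = 35 (decimal)
Compute 1750 ÷ 35 = 50
Convert 50 (decimal) → 50 = 5×10 → 五十 (Chinese numeral)
五十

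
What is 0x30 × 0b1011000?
Convert 0x30 (hexadecimal) → 3×16 = 48 (decimal)
Convert 0b1011000 (binary) → 64 + 16 + 8 = 88 (decimal)
Compute 48 × 88 = 4224
4224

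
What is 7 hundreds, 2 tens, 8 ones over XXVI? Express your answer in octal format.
Convert 7 hundreds, 2 tens, 8 ones (place-value notation) → 7×100 + 2×10 + 8 = 728 (decimal)
Convert XXVI (Roman numeral) → 10 + 10 + 5 + 1 = 26 (decimal)
Compute 728 ÷ 26 = 28
Convert 28 (decimal) → 28 = 3×8 + 4 → 0o34 (octal)
0o34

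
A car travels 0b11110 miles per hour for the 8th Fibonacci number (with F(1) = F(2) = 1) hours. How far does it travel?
Convert 0b11110 (binary) → 16 + 8 + 4 + 2 = 30 (decimal)
Convert the 8th Fibonacci number (with F(1) = F(2) = 1) (Fibonacci index) → 1, 1, 2, 3, 5, 8, 13, 21 → 21 (decimal)
Compute 30 × 21 = 630
630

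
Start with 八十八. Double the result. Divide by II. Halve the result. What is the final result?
Convert 八十八 (Chinese numeral) → 8×10 + 8 = 88 (decimal)
Start: 88
88 × 2 = 176
Convert II (Roman numeral) → 1 + 1 = 2 (decimal)
176 ÷ 2 = 88
88 ÷ 2 = 44
44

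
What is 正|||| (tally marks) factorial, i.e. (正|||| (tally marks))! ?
Convert 正|||| (tally marks) → 5 + 4 = 9 (decimal)
Compute 9! = 362880
362880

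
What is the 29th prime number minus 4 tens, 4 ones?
The 29th prime number = 109
Convert 4 tens, 4 ones (place-value notation) → 4×10 + 4 = 44 (decimal)
Compute 109 - 44 = 65
65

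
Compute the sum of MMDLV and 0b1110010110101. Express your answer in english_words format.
Convert MMDLV (Roman numeral) → 1000 + 1000 + 500 + 50 + 5 = 2555 (decimal)
Convert 0b1110010110101 (binary) → 4096 + 2048 + 1024 + 128 + 32 + 16 + 4 + 1 = 7349 (decimal)
Compute 2555 + 7349 = 9904
Convert 9904 (decimal) → 9904 = 9×1000 + 9×100 + 4 → nine thousand nine hundred four (English words)
nine thousand nine hundred four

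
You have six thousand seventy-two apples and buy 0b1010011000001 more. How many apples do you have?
Convert six thousand seventy-two (English words) → 6×1000 + 72 = 6072 (decimal)
Convert 0b1010011000001 (binary) → 4096 + 1024 + 128 + 64 + 1 = 5313 (decimal)
Compute 6072 + 5313 = 11385
11385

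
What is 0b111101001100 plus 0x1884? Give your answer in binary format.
Convert 0b111101001100 (binary) → 2048 + 1024 + 512 + 256 + 64 + 8 + 4 = 3916 (decimal)
Convert 0x1884 (hexadecimal) → 1×4096 + 8×256 + 8×16 + 4 = 6276 (decimal)
Compute 3916 + 6276 = 10192
Convert 10192 (decimal) → 10192 = 8192 + 1024 + 512 + 256 + 128 + 64 + 16 → 0b10011111010000 (binary)
0b10011111010000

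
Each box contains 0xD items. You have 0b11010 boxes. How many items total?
Convert 0xD (hexadecimal) → 13 (decimal)
Convert 0b11010 (binary) → 16 + 8 + 2 = 26 (decimal)
Compute 13 × 26 = 338
338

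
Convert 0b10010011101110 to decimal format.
Convert 0b10010011101110 (binary) → 8192 + 1024 + 128 + 64 + 32 + 8 + 4 + 2 = 9454 (decimal)
9454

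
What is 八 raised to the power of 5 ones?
Convert 八 (Chinese numeral) → 8 (decimal)
Convert 5 ones (place-value notation) → 5 (decimal)
Compute 8 ^ 5 = 32768
32768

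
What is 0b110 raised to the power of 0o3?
Convert 0b110 (binary) → 4 + 2 = 6 (decimal)
Convert 0o3 (octal) → 3 (decimal)
Compute 6 ^ 3 = 216
216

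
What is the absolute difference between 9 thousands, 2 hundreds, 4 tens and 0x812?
Convert 9 thousands, 2 hundreds, 4 tens (place-value notation) → 9×1000 + 2×100 + 4×10 = 9240 (decimal)
Convert 0x812 (hexadecimal) → 8×256 + 1×16 + 2 = 2066 (decimal)
Compute |9240 - 2066| = 7174
7174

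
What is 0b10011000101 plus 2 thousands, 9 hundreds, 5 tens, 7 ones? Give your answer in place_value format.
Convert 0b10011000101 (binary) → 1024 + 128 + 64 + 4 + 1 = 1221 (decimal)
Convert 2 thousands, 9 hundreds, 5 tens, 7 ones (place-value notation) → 2×1000 + 9×100 + 5×10 + 7 = 2957 (decimal)
Compute 1221 + 2957 = 4178
Convert 4178 (decimal) → 4178 = 4×1000 + 1×100 + 7×10 + 8 → 4 thousands, 1 hundred, 7 tens, 8 ones (place-value notation)
4 thousands, 1 hundred, 7 tens, 8 ones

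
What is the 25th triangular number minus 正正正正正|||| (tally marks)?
The 25th triangular number = 25×26/2 = 325
Convert 正正正正正|||| (tally marks) → 5 + 5 + 5 + 5 + 5 + 4 = 29 (decimal)
Compute 325 - 29 = 296
296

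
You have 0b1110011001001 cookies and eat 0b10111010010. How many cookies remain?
Convert 0b1110011001001 (binary) → 4096 + 2048 + 1024 + 128 + 64 + 8 + 1 = 7369 (decimal)
Convert 0b10111010010 (binary) → 1024 + 256 + 128 + 64 + 16 + 2 = 1490 (decimal)
Compute 7369 - 1490 = 5879
5879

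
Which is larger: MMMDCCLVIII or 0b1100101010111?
Convert MMMDCCLVIII (Roman numeral) → 1000 + 1000 + 1000 + 500 + 100 + 100 + 50 + 5 + 1 + 1 + 1 = 3758 (decimal)
Convert 0b1100101010111 (binary) → 4096 + 2048 + 256 + 64 + 16 + 4 + 2 + 1 = 6487 (decimal)
Compare 3758 vs 6487: larger = 6487
6487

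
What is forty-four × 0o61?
Convert forty-four (English words) → 44 (decimal)
Convert 0o61 (octal) → 6×8 + 1 = 49 (decimal)
Compute 44 × 49 = 2156
2156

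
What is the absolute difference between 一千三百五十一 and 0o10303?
Convert 一千三百五十一 (Chinese numeral) → 1×1000 + 3×100 + 5×10 + 1 = 1351 (decimal)
Convert 0o10303 (octal) → 1×4096 + 3×64 + 3 = 4291 (decimal)
Compute |1351 - 4291| = 2940
2940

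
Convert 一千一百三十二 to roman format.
Convert 一千一百三十二 (Chinese numeral) → 1×1000 + 1×100 + 3×10 + 2 = 1132 (decimal)
Convert 1132 (decimal) → 1132 = 1000 + 100 + 10 + 10 + 10 + 1 + 1 → MCXXXII (Roman numeral)
MCXXXII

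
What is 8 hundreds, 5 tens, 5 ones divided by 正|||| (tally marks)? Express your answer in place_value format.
Convert 8 hundreds, 5 tens, 5 ones (place-value notation) → 8×100 + 5×10 + 5 = 855 (decimal)
Convert 正|||| (tally marks) → 5 + 4 = 9 (decimal)
Compute 855 ÷ 9 = 95
Convert 95 (decimal) → 95 = 9×10 + 5 → 9 tens, 5 ones (place-value notation)
9 tens, 5 ones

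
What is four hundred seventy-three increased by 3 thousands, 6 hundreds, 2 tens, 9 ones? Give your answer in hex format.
Convert four hundred seventy-three (English words) → 4×100 + 73 = 473 (decimal)
Convert 3 thousands, 6 hundreds, 2 tens, 9 ones (place-value notation) → 3×1000 + 6×100 + 2×10 + 9 = 3629 (decimal)
Compute 473 + 3629 = 4102
Convert 4102 (decimal) → 4102 = 1×4096 + 6 → 0x1006 (hexadecimal)
0x1006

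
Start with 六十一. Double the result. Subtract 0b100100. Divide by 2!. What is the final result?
Convert 六十一 (Chinese numeral) → 6×10 + 1 = 61 (decimal)
Start: 61
61 × 2 = 122
Convert 0b100100 (binary) → 32 + 4 = 36 (decimal)
122 - 36 = 86
Convert 2! (factorial) → 2 (decimal)
86 ÷ 2 = 43
43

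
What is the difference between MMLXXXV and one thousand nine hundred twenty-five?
Convert MMLXXXV (Roman numeral) → 1000 + 1000 + 50 + 10 + 10 + 10 + 5 = 2085 (decimal)
Convert one thousand nine hundred twenty-five (English words) → 1×1000 + 9×100 + 25 = 1925 (decimal)
Difference: |2085 - 1925| = 160
160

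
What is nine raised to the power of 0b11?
Convert nine (English words) → 9 (decimal)
Convert 0b11 (binary) → 2 + 1 = 3 (decimal)
Compute 9 ^ 3 = 729
729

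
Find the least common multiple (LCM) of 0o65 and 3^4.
Convert 0o65 (octal) → 6×8 + 5 = 53 (decimal)
Convert 3^4 (power) → 81 (decimal)
Compute lcm(53, 81) = 4293
4293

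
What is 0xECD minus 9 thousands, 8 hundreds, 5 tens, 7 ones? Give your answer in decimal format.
Convert 0xECD (hexadecimal) → 14×256 + 12×16 + 13 = 3789 (decimal)
Convert 9 thousands, 8 hundreds, 5 tens, 7 ones (place-value notation) → 9×1000 + 8×100 + 5×10 + 7 = 9857 (decimal)
Compute 3789 - 9857 = -6068
-6068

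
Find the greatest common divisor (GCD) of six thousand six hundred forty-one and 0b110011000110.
Convert six thousand six hundred forty-one (English words) → 6×1000 + 6×100 + 41 = 6641 (decimal)
Convert 0b110011000110 (binary) → 2048 + 1024 + 128 + 64 + 4 + 2 = 3270 (decimal)
Compute gcd(6641, 3270) = 1
1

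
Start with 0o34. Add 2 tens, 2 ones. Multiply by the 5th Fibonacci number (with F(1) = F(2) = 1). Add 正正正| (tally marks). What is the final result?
Convert 0o34 (octal) → 3×8 + 4 = 28 (decimal)
Start: 28
Convert 2 tens, 2 ones (place-value notation) → 2×10 + 2 = 22 (decimal)
28 + 22 = 50
Convert the 5th Fibonacci number (with F(1) = F(2) = 1) (Fibonacci index) → 1, 1, 2, 3, 5 → 5 (decimal)
50 × 5 = 250
Convert 正正正| (tally marks) → 5 + 5 + 5 + 1 = 16 (decimal)
250 + 16 = 266
266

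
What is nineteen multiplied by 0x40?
Convert nineteen (English words) → 19 (decimal)
Convert 0x40 (hexadecimal) → 4×16 = 64 (decimal)
Compute 19 × 64 = 1216
1216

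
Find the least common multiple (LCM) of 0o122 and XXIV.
Convert 0o122 (octal) → 1×64 + 2×8 + 2 = 82 (decimal)
Convert XXIV (Roman numeral) → 10 + 10 + 4 = 24 (decimal)
Compute lcm(82, 24) = 984
984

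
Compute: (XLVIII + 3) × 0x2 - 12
Convert XLVIII (Roman numeral) → 40 + 5 + 1 + 1 + 1 = 48 (decimal)
Convert 0x2 (hexadecimal) → 2 (decimal)
Expression in decimal: (48 + 3) × 2 - 12
Parentheses first: 48 + 3 = 51
Multiply: 51 × 2 = 102
Subtract: 102 - 12 = 90
90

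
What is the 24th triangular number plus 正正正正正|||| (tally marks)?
The 24th triangular number = 24×25/2 = 300
Convert 正正正正正|||| (tally marks) → 5 + 5 + 5 + 5 + 5 + 4 = 29 (decimal)
Compute 300 + 29 = 329
329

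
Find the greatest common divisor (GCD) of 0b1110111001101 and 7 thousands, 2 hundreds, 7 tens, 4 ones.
Convert 0b1110111001101 (binary) → 4096 + 2048 + 1024 + 256 + 128 + 64 + 8 + 4 + 1 = 7629 (decimal)
Convert 7 thousands, 2 hundreds, 7 tens, 4 ones (place-value notation) → 7×1000 + 2×100 + 7×10 + 4 = 7274 (decimal)
Compute gcd(7629, 7274) = 1
1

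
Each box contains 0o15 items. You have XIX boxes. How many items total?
Convert 0o15 (octal) → 1×8 + 5 = 13 (decimal)
Convert XIX (Roman numeral) → 10 + 9 = 19 (decimal)
Compute 13 × 19 = 247
247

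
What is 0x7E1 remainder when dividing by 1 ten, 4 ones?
Convert 0x7E1 (hexadecimal) → 7×256 + 14×16 + 1 = 2017 (decimal)
Convert 1 ten, 4 ones (place-value notation) → 1×10 + 4 = 14 (decimal)
Compute 2017 mod 14 = 1
1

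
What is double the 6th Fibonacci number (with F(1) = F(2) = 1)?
The 6th Fibonacci number (with F(1) = F(2) = 1): 1, 1, 2, 3, 5, 8 → 8
Compute 8 × 2 = 16
16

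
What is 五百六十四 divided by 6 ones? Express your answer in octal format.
Convert 五百六十四 (Chinese numeral) → 5×100 + 6×10 + 4 = 564 (decimal)
Convert 6 ones (place-value notation) → 6 (decimal)
Compute 564 ÷ 6 = 94
Convert 94 (decimal) → 94 = 1×64 + 3×8 + 6 → 0o136 (octal)
0o136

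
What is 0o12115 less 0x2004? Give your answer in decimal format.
Convert 0o12115 (octal) → 1×4096 + 2×512 + 1×64 + 1×8 + 5 = 5197 (decimal)
Convert 0x2004 (hexadecimal) → 2×4096 + 4 = 8196 (decimal)
Compute 5197 - 8196 = -2999
-2999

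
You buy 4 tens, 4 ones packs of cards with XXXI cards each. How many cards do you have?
Convert XXXI (Roman numeral) → 10 + 10 + 10 + 1 = 31 (decimal)
Convert 4 tens, 4 ones (place-value notation) → 4×10 + 4 = 44 (decimal)
Compute 31 × 44 = 1364
1364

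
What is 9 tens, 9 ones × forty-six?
Convert 9 tens, 9 ones (place-value notation) → 9×10 + 9 = 99 (decimal)
Convert forty-six (English words) → 46 (decimal)
Compute 99 × 46 = 4554
4554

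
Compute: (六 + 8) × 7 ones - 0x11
Convert 六 (Chinese numeral) → 6 (decimal)
Convert 7 ones (place-value notation) → 7 (decimal)
Convert 0x11 (hexadecimal) → 1×16 + 1 = 17 (decimal)
Expression in decimal: (6 + 8) × 7 - 17
Parentheses first: 6 + 8 = 14
Multiply: 14 × 7 = 98
Subtract: 98 - 17 = 81
81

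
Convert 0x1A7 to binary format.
Convert 0x1A7 (hexadecimal) → 1×256 + 10×16 + 7 = 423 (decimal)
Convert 423 (decimal) → 423 = 256 + 128 + 32 + 4 + 2 + 1 → 0b110100111 (binary)
0b110100111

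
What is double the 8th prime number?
The 8th prime number = 19
Compute 19 × 2 = 38
38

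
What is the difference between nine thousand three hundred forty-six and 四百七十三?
Convert nine thousand three hundred forty-six (English words) → 9×1000 + 3×100 + 46 = 9346 (decimal)
Convert 四百七十三 (Chinese numeral) → 4×100 + 7×10 + 3 = 473 (decimal)
Difference: |9346 - 473| = 8873
8873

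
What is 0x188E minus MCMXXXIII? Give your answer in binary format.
Convert 0x188E (hexadecimal) → 1×4096 + 8×256 + 8×16 + 14 = 6286 (decimal)
Convert MCMXXXIII (Roman numeral) → 1000 + 900 + 10 + 10 + 10 + 1 + 1 + 1 = 1933 (decimal)
Compute 6286 - 1933 = 4353
Convert 4353 (decimal) → 4353 = 4096 + 256 + 1 → 0b1000100000001 (binary)
0b1000100000001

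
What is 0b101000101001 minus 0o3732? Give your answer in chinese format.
Convert 0b101000101001 (binary) → 2048 + 512 + 32 + 8 + 1 = 2601 (decimal)
Convert 0o3732 (octal) → 3×512 + 7×64 + 3×8 + 2 = 2010 (decimal)
Compute 2601 - 2010 = 591
Convert 591 (decimal) → 591 = 5×100 + 9×10 + 1 → 五百九十一 (Chinese numeral)
五百九十一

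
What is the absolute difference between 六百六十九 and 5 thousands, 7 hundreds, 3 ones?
Convert 六百六十九 (Chinese numeral) → 6×100 + 6×10 + 9 = 669 (decimal)
Convert 5 thousands, 7 hundreds, 3 ones (place-value notation) → 5×1000 + 7×100 + 3 = 5703 (decimal)
Compute |669 - 5703| = 5034
5034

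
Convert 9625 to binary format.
Convert 9625 (decimal) → 9625 = 8192 + 1024 + 256 + 128 + 16 + 8 + 1 → 0b10010110011001 (binary)
0b10010110011001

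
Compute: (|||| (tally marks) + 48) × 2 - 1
Convert |||| (tally marks) → 4 (decimal)
Expression in decimal: (4 + 48) × 2 - 1
Parentheses first: 4 + 48 = 52
Multiply: 52 × 2 = 104
Subtract: 104 - 1 = 103
103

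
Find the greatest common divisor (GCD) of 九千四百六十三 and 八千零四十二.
Convert 九千四百六十三 (Chinese numeral) → 9×1000 + 4×100 + 6×10 + 3 = 9463 (decimal)
Convert 八千零四十二 (Chinese numeral) → 8×1000 + 4×10 + 2 = 8042 (decimal)
Compute gcd(9463, 8042) = 1
1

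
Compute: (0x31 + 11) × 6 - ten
Convert 0x31 (hexadecimal) → 3×16 + 1 = 49 (decimal)
Convert ten (English words) → 10 (decimal)
Expression in decimal: (49 + 11) × 6 - 10
Parentheses first: 49 + 11 = 60
Multiply: 60 × 6 = 360
Subtract: 360 - 10 = 350
350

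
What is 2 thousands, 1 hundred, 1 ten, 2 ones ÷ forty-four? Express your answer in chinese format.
Convert 2 thousands, 1 hundred, 1 ten, 2 ones (place-value notation) → 2×1000 + 1×100 + 1×10 + 2 = 2112 (decimal)
Convert forty-four (English words) → 44 (decimal)
Compute 2112 ÷ 44 = 48
Convert 48 (decimal) → 48 = 4×10 + 8 → 四十八 (Chinese numeral)
四十八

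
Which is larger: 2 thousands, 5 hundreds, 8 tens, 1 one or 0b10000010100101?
Convert 2 thousands, 5 hundreds, 8 tens, 1 one (place-value notation) → 2×1000 + 5×100 + 8×10 + 1 = 2581 (decimal)
Convert 0b10000010100101 (binary) → 8192 + 128 + 32 + 4 + 1 = 8357 (decimal)
Compare 2581 vs 8357: larger = 8357
8357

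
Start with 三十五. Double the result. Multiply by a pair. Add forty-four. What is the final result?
Convert 三十五 (Chinese numeral) → 3×10 + 5 = 35 (decimal)
Start: 35
35 × 2 = 70
Convert a pair (colloquial) → 2 (decimal)
70 × 2 = 140
Convert forty-four (English words) → 44 (decimal)
140 + 44 = 184
184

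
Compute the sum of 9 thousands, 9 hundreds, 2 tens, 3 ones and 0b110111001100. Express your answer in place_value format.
Convert 9 thousands, 9 hundreds, 2 tens, 3 ones (place-value notation) → 9×1000 + 9×100 + 2×10 + 3 = 9923 (decimal)
Convert 0b110111001100 (binary) → 2048 + 1024 + 256 + 128 + 64 + 8 + 4 = 3532 (decimal)
Compute 9923 + 3532 = 13455
Convert 13455 (decimal) → 13455 = 13×1000 + 4×100 + 5×10 + 5 → 13 thousands, 4 hundreds, 5 tens, 5 ones (place-value notation)
13 thousands, 4 hundreds, 5 tens, 5 ones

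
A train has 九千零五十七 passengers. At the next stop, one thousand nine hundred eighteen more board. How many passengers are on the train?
Convert 九千零五十七 (Chinese numeral) → 9×1000 + 5×10 + 7 = 9057 (decimal)
Convert one thousand nine hundred eighteen (English words) → 1×1000 + 9×100 + 18 = 1918 (decimal)
Compute 9057 + 1918 = 10975
10975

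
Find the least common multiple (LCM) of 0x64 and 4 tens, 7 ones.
Convert 0x64 (hexadecimal) → 6×16 + 4 = 100 (decimal)
Convert 4 tens, 7 ones (place-value notation) → 4×10 + 7 = 47 (decimal)
Compute lcm(100, 47) = 4700
4700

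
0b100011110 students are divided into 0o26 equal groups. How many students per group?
Convert 0b100011110 (binary) → 256 + 16 + 8 + 4 + 2 = 286 (decimal)
Convert 0o26 (octal) → 2×8 + 6 = 22 (decimal)
Compute 286 ÷ 22 = 13
13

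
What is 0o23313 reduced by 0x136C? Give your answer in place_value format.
Convert 0o23313 (octal) → 2×4096 + 3×512 + 3×64 + 1×8 + 3 = 9931 (decimal)
Convert 0x136C (hexadecimal) → 1×4096 + 3×256 + 6×16 + 12 = 4972 (decimal)
Compute 9931 - 4972 = 4959
Convert 4959 (decimal) → 4959 = 4×1000 + 9×100 + 5×10 + 9 → 4 thousands, 9 hundreds, 5 tens, 9 ones (place-value notation)
4 thousands, 9 hundreds, 5 tens, 9 ones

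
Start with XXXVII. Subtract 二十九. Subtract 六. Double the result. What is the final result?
Convert XXXVII (Roman numeral) → 10 + 10 + 10 + 5 + 1 + 1 = 37 (decimal)
Start: 37
Convert 二十九 (Chinese numeral) → 2×10 + 9 = 29 (decimal)
37 - 29 = 8
Convert 六 (Chinese numeral) → 6 (decimal)
8 - 6 = 2
2 × 2 = 4
4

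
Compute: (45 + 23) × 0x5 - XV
Convert 0x5 (hexadecimal) → 5 (decimal)
Convert XV (Roman numeral) → 10 + 5 = 15 (decimal)
Expression in decimal: (45 + 23) × 5 - 15
Parentheses first: 45 + 23 = 68
Multiply: 68 × 5 = 340
Subtract: 340 - 15 = 325
325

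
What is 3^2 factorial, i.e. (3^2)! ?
Convert 3^2 (power) → 9 (decimal)
Compute 9! = 362880
362880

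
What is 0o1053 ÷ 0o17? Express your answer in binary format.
Convert 0o1053 (octal) → 1×512 + 5×8 + 3 = 555 (decimal)
Convert 0o17 (octal) → 1×8 + 7 = 15 (decimal)
Compute 555 ÷ 15 = 37
Convert 37 (decimal) → 37 = 32 + 4 + 1 → 0b100101 (binary)
0b100101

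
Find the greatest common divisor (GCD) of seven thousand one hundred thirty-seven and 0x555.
Convert seven thousand one hundred thirty-seven (English words) → 7×1000 + 1×100 + 37 = 7137 (decimal)
Convert 0x555 (hexadecimal) → 5×256 + 5×16 + 5 = 1365 (decimal)
Compute gcd(7137, 1365) = 39
39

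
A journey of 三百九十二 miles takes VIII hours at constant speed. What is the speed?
Convert 三百九十二 (Chinese numeral) → 3×100 + 9×10 + 2 = 392 (decimal)
Convert VIII (Roman numeral) → 5 + 1 + 1 + 1 = 8 (decimal)
Compute 392 ÷ 8 = 49
49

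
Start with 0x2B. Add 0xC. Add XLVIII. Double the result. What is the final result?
Convert 0x2B (hexadecimal) → 2×16 + 11 = 43 (decimal)
Start: 43
Convert 0xC (hexadecimal) → 12 (decimal)
43 + 12 = 55
Convert XLVIII (Roman numeral) → 40 + 5 + 1 + 1 + 1 = 48 (decimal)
55 + 48 = 103
103 × 2 = 206
206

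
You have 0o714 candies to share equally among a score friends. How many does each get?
Convert 0o714 (octal) → 7×64 + 1×8 + 4 = 460 (decimal)
Convert a score (colloquial) → 20 (decimal)
Compute 460 ÷ 20 = 23
23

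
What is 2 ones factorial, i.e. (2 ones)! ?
Convert 2 ones (place-value notation) → 2 (decimal)
Compute 2! = 2
2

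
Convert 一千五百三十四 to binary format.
Convert 一千五百三十四 (Chinese numeral) → 1×1000 + 5×100 + 3×10 + 4 = 1534 (decimal)
Convert 1534 (decimal) → 1534 = 1024 + 256 + 128 + 64 + 32 + 16 + 8 + 4 + 2 → 0b10111111110 (binary)
0b10111111110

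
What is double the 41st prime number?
The 41st prime number = 179
Compute 179 × 2 = 358
358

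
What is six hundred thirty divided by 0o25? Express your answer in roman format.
Convert six hundred thirty (English words) → 6×100 + 30 = 630 (decimal)
Convert 0o25 (octal) → 2×8 + 5 = 21 (decimal)
Compute 630 ÷ 21 = 30
Convert 30 (decimal) → 30 = 10 + 10 + 10 → XXX (Roman numeral)
XXX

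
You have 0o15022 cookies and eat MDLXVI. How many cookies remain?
Convert 0o15022 (octal) → 1×4096 + 5×512 + 2×8 + 2 = 6674 (decimal)
Convert MDLXVI (Roman numeral) → 1000 + 500 + 50 + 10 + 5 + 1 = 1566 (decimal)
Compute 6674 - 1566 = 5108
5108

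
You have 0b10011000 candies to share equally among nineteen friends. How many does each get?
Convert 0b10011000 (binary) → 128 + 16 + 8 = 152 (decimal)
Convert nineteen (English words) → 19 (decimal)
Compute 152 ÷ 19 = 8
8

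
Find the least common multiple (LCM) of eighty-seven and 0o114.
Convert eighty-seven (English words) → 87 (decimal)
Convert 0o114 (octal) → 1×64 + 1×8 + 4 = 76 (decimal)
Compute lcm(87, 76) = 6612
6612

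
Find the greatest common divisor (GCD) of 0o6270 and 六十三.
Convert 0o6270 (octal) → 6×512 + 2×64 + 7×8 = 3256 (decimal)
Convert 六十三 (Chinese numeral) → 6×10 + 3 = 63 (decimal)
Compute gcd(3256, 63) = 1
1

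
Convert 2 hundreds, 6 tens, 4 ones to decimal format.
Convert 2 hundreds, 6 tens, 4 ones (place-value notation) → 2×100 + 6×10 + 4 = 264 (decimal)
264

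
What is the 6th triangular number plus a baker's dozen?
The 6th triangular number = 6×7/2 = 21
Convert a baker's dozen (colloquial) → 13 (decimal)
Compute 21 + 13 = 34
34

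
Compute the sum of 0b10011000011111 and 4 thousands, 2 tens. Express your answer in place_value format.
Convert 0b10011000011111 (binary) → 8192 + 1024 + 512 + 16 + 8 + 4 + 2 + 1 = 9759 (decimal)
Convert 4 thousands, 2 tens (place-value notation) → 4×1000 + 2×10 = 4020 (decimal)
Compute 9759 + 4020 = 13779
Convert 13779 (decimal) → 13779 = 13×1000 + 7×100 + 7×10 + 9 → 13 thousands, 7 hundreds, 7 tens, 9 ones (place-value notation)
13 thousands, 7 hundreds, 7 tens, 9 ones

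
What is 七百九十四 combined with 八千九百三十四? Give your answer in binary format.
Convert 七百九十四 (Chinese numeral) → 7×100 + 9×10 + 4 = 794 (decimal)
Convert 八千九百三十四 (Chinese numeral) → 8×1000 + 9×100 + 3×10 + 4 = 8934 (decimal)
Compute 794 + 8934 = 9728
Convert 9728 (decimal) → 9728 = 8192 + 1024 + 512 → 0b10011000000000 (binary)
0b10011000000000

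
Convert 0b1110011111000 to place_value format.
Convert 0b1110011111000 (binary) → 4096 + 2048 + 1024 + 128 + 64 + 32 + 16 + 8 = 7416 (decimal)
Convert 7416 (decimal) → 7416 = 7×1000 + 4×100 + 1×10 + 6 → 7 thousands, 4 hundreds, 1 ten, 6 ones (place-value notation)
7 thousands, 4 hundreds, 1 ten, 6 ones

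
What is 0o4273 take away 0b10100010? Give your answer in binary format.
Convert 0o4273 (octal) → 4×512 + 2×64 + 7×8 + 3 = 2235 (decimal)
Convert 0b10100010 (binary) → 128 + 32 + 2 = 162 (decimal)
Compute 2235 - 162 = 2073
Convert 2073 (decimal) → 2073 = 2048 + 16 + 8 + 1 → 0b100000011001 (binary)
0b100000011001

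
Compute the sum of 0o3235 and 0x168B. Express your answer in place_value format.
Convert 0o3235 (octal) → 3×512 + 2×64 + 3×8 + 5 = 1693 (decimal)
Convert 0x168B (hexadecimal) → 1×4096 + 6×256 + 8×16 + 11 = 5771 (decimal)
Compute 1693 + 5771 = 7464
Convert 7464 (decimal) → 7464 = 7×1000 + 4×100 + 6×10 + 4 → 7 thousands, 4 hundreds, 6 tens, 4 ones (place-value notation)
7 thousands, 4 hundreds, 6 tens, 4 ones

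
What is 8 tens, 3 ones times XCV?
Convert 8 tens, 3 ones (place-value notation) → 8×10 + 3 = 83 (decimal)
Convert XCV (Roman numeral) → 90 + 5 = 95 (decimal)
Compute 83 × 95 = 7885
7885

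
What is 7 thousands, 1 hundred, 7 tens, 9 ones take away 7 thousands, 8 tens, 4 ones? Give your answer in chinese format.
Convert 7 thousands, 1 hundred, 7 tens, 9 ones (place-value notation) → 7×1000 + 1×100 + 7×10 + 9 = 7179 (decimal)
Convert 7 thousands, 8 tens, 4 ones (place-value notation) → 7×1000 + 8×10 + 4 = 7084 (decimal)
Compute 7179 - 7084 = 95
Convert 95 (decimal) → 95 = 9×10 + 5 → 九十五 (Chinese numeral)
九十五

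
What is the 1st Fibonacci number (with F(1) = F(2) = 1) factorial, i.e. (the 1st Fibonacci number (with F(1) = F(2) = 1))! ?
Convert the 1st Fibonacci number (with F(1) = F(2) = 1) (Fibonacci index) → 1 (decimal)
Compute 1! = 1
1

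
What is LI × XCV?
Convert LI (Roman numeral) → 50 + 1 = 51 (decimal)
Convert XCV (Roman numeral) → 90 + 5 = 95 (decimal)
Compute 51 × 95 = 4845
4845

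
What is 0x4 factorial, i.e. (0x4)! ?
Convert 0x4 (hexadecimal) → 4 (decimal)
Compute 4! = 24
24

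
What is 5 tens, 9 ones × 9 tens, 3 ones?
Convert 5 tens, 9 ones (place-value notation) → 5×10 + 9 = 59 (decimal)
Convert 9 tens, 3 ones (place-value notation) → 9×10 + 3 = 93 (decimal)
Compute 59 × 93 = 5487
5487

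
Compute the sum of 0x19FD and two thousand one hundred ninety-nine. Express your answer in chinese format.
Convert 0x19FD (hexadecimal) → 1×4096 + 9×256 + 15×16 + 13 = 6653 (decimal)
Convert two thousand one hundred ninety-nine (English words) → 2×1000 + 1×100 + 99 = 2199 (decimal)
Compute 6653 + 2199 = 8852
Convert 8852 (decimal) → 8852 = 8×1000 + 8×100 + 5×10 + 2 → 八千八百五十二 (Chinese numeral)
八千八百五十二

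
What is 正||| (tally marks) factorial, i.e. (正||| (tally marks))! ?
Convert 正||| (tally marks) → 5 + 3 = 8 (decimal)
Compute 8! = 40320
40320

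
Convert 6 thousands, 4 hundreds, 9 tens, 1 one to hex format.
Convert 6 thousands, 4 hundreds, 9 tens, 1 one (place-value notation) → 6×1000 + 4×100 + 9×10 + 1 = 6491 (decimal)
Convert 6491 (decimal) → 6491 = 1×4096 + 9×256 + 5×16 + 11 → 0x195B (hexadecimal)
0x195B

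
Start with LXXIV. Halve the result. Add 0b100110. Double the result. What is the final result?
Convert LXXIV (Roman numeral) → 50 + 10 + 10 + 4 = 74 (decimal)
Start: 74
74 ÷ 2 = 37
Convert 0b100110 (binary) → 32 + 4 + 2 = 38 (decimal)
37 + 38 = 75
75 × 2 = 150
150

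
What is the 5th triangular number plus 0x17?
The 5th triangular number = 5×6/2 = 15
Convert 0x17 (hexadecimal) → 1×16 + 7 = 23 (decimal)
Compute 15 + 23 = 38
38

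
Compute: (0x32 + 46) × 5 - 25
Convert 0x32 (hexadecimal) → 3×16 + 2 = 50 (decimal)
Expression in decimal: (50 + 46) × 5 - 25
Parentheses first: 50 + 46 = 96
Multiply: 96 × 5 = 480
Subtract: 480 - 25 = 455
455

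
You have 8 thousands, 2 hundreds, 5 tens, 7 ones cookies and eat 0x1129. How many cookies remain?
Convert 8 thousands, 2 hundreds, 5 tens, 7 ones (place-value notation) → 8×1000 + 2×100 + 5×10 + 7 = 8257 (decimal)
Convert 0x1129 (hexadecimal) → 1×4096 + 1×256 + 2×16 + 9 = 4393 (decimal)
Compute 8257 - 4393 = 3864
3864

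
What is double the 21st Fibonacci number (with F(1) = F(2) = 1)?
The 21st Fibonacci number (with F(1) = F(2) = 1) = 10946
Compute 10946 × 2 = 21892
21892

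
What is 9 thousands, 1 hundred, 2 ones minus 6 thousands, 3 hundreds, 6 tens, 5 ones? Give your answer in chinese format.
Convert 9 thousands, 1 hundred, 2 ones (place-value notation) → 9×1000 + 1×100 + 2 = 9102 (decimal)
Convert 6 thousands, 3 hundreds, 6 tens, 5 ones (place-value notation) → 6×1000 + 3×100 + 6×10 + 5 = 6365 (decimal)
Compute 9102 - 6365 = 2737
Convert 2737 (decimal) → 2737 = 2×1000 + 7×100 + 3×10 + 7 → 二千七百三十七 (Chinese numeral)
二千七百三十七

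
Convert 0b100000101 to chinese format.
Convert 0b100000101 (binary) → 256 + 4 + 1 = 261 (decimal)
Convert 261 (decimal) → 261 = 2×100 + 6×10 + 1 → 二百六十一 (Chinese numeral)
二百六十一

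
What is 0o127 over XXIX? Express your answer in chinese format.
Convert 0o127 (octal) → 1×64 + 2×8 + 7 = 87 (decimal)
Convert XXIX (Roman numeral) → 10 + 10 + 9 = 29 (decimal)
Compute 87 ÷ 29 = 3
Convert 3 (decimal) → 三 (Chinese numeral)
三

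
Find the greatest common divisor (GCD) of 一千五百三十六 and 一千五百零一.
Convert 一千五百三十六 (Chinese numeral) → 1×1000 + 5×100 + 3×10 + 6 = 1536 (decimal)
Convert 一千五百零一 (Chinese numeral) → 1×1000 + 5×100 + 1 = 1501 (decimal)
Compute gcd(1536, 1501) = 1
1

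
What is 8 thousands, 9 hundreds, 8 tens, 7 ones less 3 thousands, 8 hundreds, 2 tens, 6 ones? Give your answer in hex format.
Convert 8 thousands, 9 hundreds, 8 tens, 7 ones (place-value notation) → 8×1000 + 9×100 + 8×10 + 7 = 8987 (decimal)
Convert 3 thousands, 8 hundreds, 2 tens, 6 ones (place-value notation) → 3×1000 + 8×100 + 2×10 + 6 = 3826 (decimal)
Compute 8987 - 3826 = 5161
Convert 5161 (decimal) → 5161 = 1×4096 + 4×256 + 2×16 + 9 → 0x1429 (hexadecimal)
0x1429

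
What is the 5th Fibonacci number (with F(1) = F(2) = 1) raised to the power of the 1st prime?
Convert the 5th Fibonacci number (with F(1) = F(2) = 1) (Fibonacci index) → 1, 1, 2, 3, 5 → 5 (decimal)
Convert the 1st prime (prime index) → 2 (decimal)
Compute 5 ^ 2 = 25
25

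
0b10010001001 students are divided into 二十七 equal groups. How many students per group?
Convert 0b10010001001 (binary) → 1024 + 128 + 8 + 1 = 1161 (decimal)
Convert 二十七 (Chinese numeral) → 2×10 + 7 = 27 (decimal)
Compute 1161 ÷ 27 = 43
43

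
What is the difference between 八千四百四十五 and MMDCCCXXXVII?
Convert 八千四百四十五 (Chinese numeral) → 8×1000 + 4×100 + 4×10 + 5 = 8445 (decimal)
Convert MMDCCCXXXVII (Roman numeral) → 1000 + 1000 + 500 + 100 + 100 + 100 + 10 + 10 + 10 + 5 + 1 + 1 = 2837 (decimal)
Difference: |8445 - 2837| = 5608
5608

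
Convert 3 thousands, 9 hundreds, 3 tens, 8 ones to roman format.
Convert 3 thousands, 9 hundreds, 3 tens, 8 ones (place-value notation) → 3×1000 + 9×100 + 3×10 + 8 = 3938 (decimal)
Convert 3938 (decimal) → 3938 = 1000 + 1000 + 1000 + 900 + 10 + 10 + 10 + 5 + 1 + 1 + 1 → MMMCMXXXVIII (Roman numeral)
MMMCMXXXVIII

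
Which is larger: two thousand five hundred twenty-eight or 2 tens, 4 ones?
Convert two thousand five hundred twenty-eight (English words) → 2×1000 + 5×100 + 28 = 2528 (decimal)
Convert 2 tens, 4 ones (place-value notation) → 2×10 + 4 = 24 (decimal)
Compare 2528 vs 24: larger = 2528
2528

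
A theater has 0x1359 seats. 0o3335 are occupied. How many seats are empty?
Convert 0x1359 (hexadecimal) → 1×4096 + 3×256 + 5×16 + 9 = 4953 (decimal)
Convert 0o3335 (octal) → 3×512 + 3×64 + 3×8 + 5 = 1757 (decimal)
Compute 4953 - 1757 = 3196
3196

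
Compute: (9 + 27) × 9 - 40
Parentheses first: 9 + 27 = 36
Multiply: 36 × 9 = 324
Subtract: 324 - 40 = 284
284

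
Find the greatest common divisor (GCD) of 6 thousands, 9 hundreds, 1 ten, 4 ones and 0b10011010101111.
Convert 6 thousands, 9 hundreds, 1 ten, 4 ones (place-value notation) → 6×1000 + 9×100 + 1×10 + 4 = 6914 (decimal)
Convert 0b10011010101111 (binary) → 8192 + 1024 + 512 + 128 + 32 + 8 + 4 + 2 + 1 = 9903 (decimal)
Compute gcd(6914, 9903) = 1
1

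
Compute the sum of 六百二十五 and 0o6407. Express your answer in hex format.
Convert 六百二十五 (Chinese numeral) → 6×100 + 2×10 + 5 = 625 (decimal)
Convert 0o6407 (octal) → 6×512 + 4×64 + 7 = 3335 (decimal)
Compute 625 + 3335 = 3960
Convert 3960 (decimal) → 3960 = 15×256 + 7×16 + 8 → 0xF78 (hexadecimal)
0xF78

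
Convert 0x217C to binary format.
Convert 0x217C (hexadecimal) → 2×4096 + 1×256 + 7×16 + 12 = 8572 (decimal)
Convert 8572 (decimal) → 8572 = 8192 + 256 + 64 + 32 + 16 + 8 + 4 → 0b10000101111100 (binary)
0b10000101111100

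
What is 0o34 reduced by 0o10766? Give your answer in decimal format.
Convert 0o34 (octal) → 3×8 + 4 = 28 (decimal)
Convert 0o10766 (octal) → 1×4096 + 7×64 + 6×8 + 6 = 4598 (decimal)
Compute 28 - 4598 = -4570
-4570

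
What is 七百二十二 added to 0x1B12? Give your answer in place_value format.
Convert 七百二十二 (Chinese numeral) → 7×100 + 2×10 + 2 = 722 (decimal)
Convert 0x1B12 (hexadecimal) → 1×4096 + 11×256 + 1×16 + 2 = 6930 (decimal)
Compute 722 + 6930 = 7652
Convert 7652 (decimal) → 7652 = 7×1000 + 6×100 + 5×10 + 2 → 7 thousands, 6 hundreds, 5 tens, 2 ones (place-value notation)
7 thousands, 6 hundreds, 5 tens, 2 ones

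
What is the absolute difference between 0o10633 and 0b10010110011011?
Convert 0o10633 (octal) → 1×4096 + 6×64 + 3×8 + 3 = 4507 (decimal)
Convert 0b10010110011011 (binary) → 8192 + 1024 + 256 + 128 + 16 + 8 + 2 + 1 = 9627 (decimal)
Compute |4507 - 9627| = 5120
5120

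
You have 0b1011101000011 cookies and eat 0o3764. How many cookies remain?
Convert 0b1011101000011 (binary) → 4096 + 1024 + 512 + 256 + 64 + 2 + 1 = 5955 (decimal)
Convert 0o3764 (octal) → 3×512 + 7×64 + 6×8 + 4 = 2036 (decimal)
Compute 5955 - 2036 = 3919
3919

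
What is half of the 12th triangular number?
The 12th triangular number = 12×13/2 = 78
Compute 78 ÷ 2 = 39
39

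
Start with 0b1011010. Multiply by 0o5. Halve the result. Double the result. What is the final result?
Convert 0b1011010 (binary) → 64 + 16 + 8 + 2 = 90 (decimal)
Start: 90
Convert 0o5 (octal) → 5 (decimal)
90 × 5 = 450
450 ÷ 2 = 225
225 × 2 = 450
450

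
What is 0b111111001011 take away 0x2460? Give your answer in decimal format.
Convert 0b111111001011 (binary) → 2048 + 1024 + 512 + 256 + 128 + 64 + 8 + 2 + 1 = 4043 (decimal)
Convert 0x2460 (hexadecimal) → 2×4096 + 4×256 + 6×16 = 9312 (decimal)
Compute 4043 - 9312 = -5269
-5269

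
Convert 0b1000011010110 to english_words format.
Convert 0b1000011010110 (binary) → 4096 + 128 + 64 + 16 + 4 + 2 = 4310 (decimal)
Convert 4310 (decimal) → 4310 = 4×1000 + 3×100 + 10 → four thousand three hundred ten (English words)
four thousand three hundred ten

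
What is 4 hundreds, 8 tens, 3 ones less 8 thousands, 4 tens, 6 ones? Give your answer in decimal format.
Convert 4 hundreds, 8 tens, 3 ones (place-value notation) → 4×100 + 8×10 + 3 = 483 (decimal)
Convert 8 thousands, 4 tens, 6 ones (place-value notation) → 8×1000 + 4×10 + 6 = 8046 (decimal)
Compute 483 - 8046 = -7563
-7563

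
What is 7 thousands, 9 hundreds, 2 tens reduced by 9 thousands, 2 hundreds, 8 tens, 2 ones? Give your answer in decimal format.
Convert 7 thousands, 9 hundreds, 2 tens (place-value notation) → 7×1000 + 9×100 + 2×10 = 7920 (decimal)
Convert 9 thousands, 2 hundreds, 8 tens, 2 ones (place-value notation) → 9×1000 + 2×100 + 8×10 + 2 = 9282 (decimal)
Compute 7920 - 9282 = -1362
-1362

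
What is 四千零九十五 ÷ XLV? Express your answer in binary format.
Convert 四千零九十五 (Chinese numeral) → 4×1000 + 9×10 + 5 = 4095 (decimal)
Convert XLV (Roman numeral) → 40 + 5 = 45 (decimal)
Compute 4095 ÷ 45 = 91
Convert 91 (decimal) → 91 = 64 + 16 + 8 + 2 + 1 → 0b1011011 (binary)
0b1011011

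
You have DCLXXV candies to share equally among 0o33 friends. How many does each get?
Convert DCLXXV (Roman numeral) → 500 + 100 + 50 + 10 + 10 + 5 = 675 (decimal)
Convert 0o33 (octal) → 3×8 + 3 = 27 (decimal)
Compute 675 ÷ 27 = 25
25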